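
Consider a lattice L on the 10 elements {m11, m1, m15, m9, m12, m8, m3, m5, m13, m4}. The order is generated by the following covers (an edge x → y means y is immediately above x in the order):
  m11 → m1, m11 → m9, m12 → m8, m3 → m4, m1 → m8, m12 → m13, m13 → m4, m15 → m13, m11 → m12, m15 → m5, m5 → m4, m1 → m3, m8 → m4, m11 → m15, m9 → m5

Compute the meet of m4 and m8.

m8

Common lower bounds of {m4, m8}: m1, m11, m12, m8.
The greatest among these is m8.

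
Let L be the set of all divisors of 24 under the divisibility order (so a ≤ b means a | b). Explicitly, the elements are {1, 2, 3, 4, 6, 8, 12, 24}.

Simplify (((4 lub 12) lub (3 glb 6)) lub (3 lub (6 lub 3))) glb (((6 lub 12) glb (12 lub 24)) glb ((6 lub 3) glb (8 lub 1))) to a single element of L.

4 ∨ 12 = 12
3 ∧ 6 = 3
12 ∨ 3 = 12
6 ∨ 3 = 6
3 ∨ 6 = 6
12 ∨ 6 = 12
6 ∨ 12 = 12
12 ∨ 24 = 24
12 ∧ 24 = 12
6 ∨ 3 = 6
8 ∨ 1 = 8
6 ∧ 8 = 2
12 ∧ 2 = 2
12 ∧ 2 = 2

2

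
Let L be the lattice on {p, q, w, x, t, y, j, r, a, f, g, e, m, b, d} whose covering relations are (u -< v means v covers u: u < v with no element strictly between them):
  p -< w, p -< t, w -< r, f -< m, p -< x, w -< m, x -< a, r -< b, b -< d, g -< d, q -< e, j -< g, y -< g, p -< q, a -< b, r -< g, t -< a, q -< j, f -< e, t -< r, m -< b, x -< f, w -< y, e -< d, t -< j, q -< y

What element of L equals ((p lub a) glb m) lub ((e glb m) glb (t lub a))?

x

p ∨ a = a
a ∧ m = x
e ∧ m = f
t ∨ a = a
f ∧ a = x
x ∨ x = x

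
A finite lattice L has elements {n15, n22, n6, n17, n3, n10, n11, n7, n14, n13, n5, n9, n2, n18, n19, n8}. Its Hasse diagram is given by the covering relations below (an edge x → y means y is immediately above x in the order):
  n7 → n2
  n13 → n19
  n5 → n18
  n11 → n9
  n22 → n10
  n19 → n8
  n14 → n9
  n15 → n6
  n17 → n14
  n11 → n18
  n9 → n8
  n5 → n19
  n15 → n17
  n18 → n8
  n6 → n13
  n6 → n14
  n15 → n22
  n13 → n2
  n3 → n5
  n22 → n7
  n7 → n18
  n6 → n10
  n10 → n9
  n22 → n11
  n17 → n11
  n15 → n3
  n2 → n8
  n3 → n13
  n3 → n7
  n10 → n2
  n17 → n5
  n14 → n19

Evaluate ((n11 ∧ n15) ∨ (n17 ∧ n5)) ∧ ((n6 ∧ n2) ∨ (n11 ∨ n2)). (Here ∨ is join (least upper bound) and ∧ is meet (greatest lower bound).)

n11 ∧ n15 = n15
n17 ∧ n5 = n17
n15 ∨ n17 = n17
n6 ∧ n2 = n6
n11 ∨ n2 = n8
n6 ∨ n8 = n8
n17 ∧ n8 = n17

n17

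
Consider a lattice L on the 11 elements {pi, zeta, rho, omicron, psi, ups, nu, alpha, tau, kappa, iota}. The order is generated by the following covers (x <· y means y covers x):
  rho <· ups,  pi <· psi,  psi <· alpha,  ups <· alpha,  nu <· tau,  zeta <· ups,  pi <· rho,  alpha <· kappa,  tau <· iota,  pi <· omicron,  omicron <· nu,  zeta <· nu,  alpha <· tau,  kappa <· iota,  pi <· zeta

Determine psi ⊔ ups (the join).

Common upper bounds of {psi, ups}: alpha, iota, kappa, tau.
The least among these is alpha.

alpha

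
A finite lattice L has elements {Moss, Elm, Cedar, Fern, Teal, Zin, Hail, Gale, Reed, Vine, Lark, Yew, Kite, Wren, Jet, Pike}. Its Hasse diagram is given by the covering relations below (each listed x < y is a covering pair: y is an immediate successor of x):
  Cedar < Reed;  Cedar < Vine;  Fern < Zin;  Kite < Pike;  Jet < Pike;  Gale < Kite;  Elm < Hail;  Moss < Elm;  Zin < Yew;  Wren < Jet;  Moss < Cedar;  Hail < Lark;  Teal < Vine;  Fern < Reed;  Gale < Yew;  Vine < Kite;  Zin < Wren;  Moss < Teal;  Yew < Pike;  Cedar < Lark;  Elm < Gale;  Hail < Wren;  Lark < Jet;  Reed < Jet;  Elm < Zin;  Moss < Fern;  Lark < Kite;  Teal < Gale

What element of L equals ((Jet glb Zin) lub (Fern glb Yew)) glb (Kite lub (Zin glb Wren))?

Jet ∧ Zin = Zin
Fern ∧ Yew = Fern
Zin ∨ Fern = Zin
Zin ∧ Wren = Zin
Kite ∨ Zin = Pike
Zin ∧ Pike = Zin

Zin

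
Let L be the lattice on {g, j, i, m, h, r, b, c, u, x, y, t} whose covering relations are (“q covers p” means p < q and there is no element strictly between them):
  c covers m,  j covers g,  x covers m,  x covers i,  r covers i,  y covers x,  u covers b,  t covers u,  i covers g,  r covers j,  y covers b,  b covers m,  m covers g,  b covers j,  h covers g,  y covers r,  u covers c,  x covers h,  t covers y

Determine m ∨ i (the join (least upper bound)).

x

Common upper bounds of {m, i}: t, x, y.
The least among these is x.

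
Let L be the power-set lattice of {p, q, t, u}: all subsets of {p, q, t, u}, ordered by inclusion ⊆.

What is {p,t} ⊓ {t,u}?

{t}

Common lower bounds of {{p,t}, {t,u}}: {t}, ∅.
The greatest among these is {t}.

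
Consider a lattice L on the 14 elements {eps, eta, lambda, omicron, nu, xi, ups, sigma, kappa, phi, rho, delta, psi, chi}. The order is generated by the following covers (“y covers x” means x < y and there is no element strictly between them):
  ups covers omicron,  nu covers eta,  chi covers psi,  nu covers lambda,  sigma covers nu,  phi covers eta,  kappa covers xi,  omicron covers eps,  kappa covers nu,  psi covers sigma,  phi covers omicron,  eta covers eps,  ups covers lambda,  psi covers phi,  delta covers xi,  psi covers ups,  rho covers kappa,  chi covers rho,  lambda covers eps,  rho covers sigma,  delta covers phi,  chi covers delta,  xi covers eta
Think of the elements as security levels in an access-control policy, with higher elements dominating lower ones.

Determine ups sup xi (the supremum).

chi

Common upper bounds of {ups, xi}: chi.
The least among these is chi.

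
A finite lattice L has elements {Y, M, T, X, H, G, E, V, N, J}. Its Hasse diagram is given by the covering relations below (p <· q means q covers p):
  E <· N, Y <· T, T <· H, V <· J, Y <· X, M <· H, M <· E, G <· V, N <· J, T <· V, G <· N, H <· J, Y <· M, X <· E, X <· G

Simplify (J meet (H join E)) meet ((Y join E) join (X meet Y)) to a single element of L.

H ∨ E = J
J ∧ J = J
Y ∨ E = E
X ∧ Y = Y
E ∨ Y = E
J ∧ E = E

E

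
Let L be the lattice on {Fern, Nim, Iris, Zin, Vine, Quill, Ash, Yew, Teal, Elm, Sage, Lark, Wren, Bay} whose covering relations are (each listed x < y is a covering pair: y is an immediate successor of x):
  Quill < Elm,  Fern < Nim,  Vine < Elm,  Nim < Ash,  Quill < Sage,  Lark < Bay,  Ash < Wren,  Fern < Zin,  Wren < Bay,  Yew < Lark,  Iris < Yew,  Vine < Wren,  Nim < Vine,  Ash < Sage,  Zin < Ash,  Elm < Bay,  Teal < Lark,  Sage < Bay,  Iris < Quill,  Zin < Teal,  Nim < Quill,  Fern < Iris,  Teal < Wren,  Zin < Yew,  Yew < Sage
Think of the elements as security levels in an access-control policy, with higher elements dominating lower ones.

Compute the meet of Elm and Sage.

Common lower bounds of {Elm, Sage}: Fern, Iris, Nim, Quill.
The greatest among these is Quill.

Quill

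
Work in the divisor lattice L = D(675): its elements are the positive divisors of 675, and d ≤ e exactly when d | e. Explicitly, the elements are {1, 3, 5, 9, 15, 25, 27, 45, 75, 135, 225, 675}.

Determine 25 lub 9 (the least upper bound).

Common upper bounds of {25, 9}: 225, 675.
The least among these is 225.

225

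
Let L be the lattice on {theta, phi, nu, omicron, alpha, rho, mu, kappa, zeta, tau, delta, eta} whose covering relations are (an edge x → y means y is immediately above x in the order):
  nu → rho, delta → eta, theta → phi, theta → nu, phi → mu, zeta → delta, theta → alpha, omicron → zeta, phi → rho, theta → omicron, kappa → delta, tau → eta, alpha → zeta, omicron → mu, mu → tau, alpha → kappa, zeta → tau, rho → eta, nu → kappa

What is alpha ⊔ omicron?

Common upper bounds of {alpha, omicron}: delta, eta, tau, zeta.
The least among these is zeta.

zeta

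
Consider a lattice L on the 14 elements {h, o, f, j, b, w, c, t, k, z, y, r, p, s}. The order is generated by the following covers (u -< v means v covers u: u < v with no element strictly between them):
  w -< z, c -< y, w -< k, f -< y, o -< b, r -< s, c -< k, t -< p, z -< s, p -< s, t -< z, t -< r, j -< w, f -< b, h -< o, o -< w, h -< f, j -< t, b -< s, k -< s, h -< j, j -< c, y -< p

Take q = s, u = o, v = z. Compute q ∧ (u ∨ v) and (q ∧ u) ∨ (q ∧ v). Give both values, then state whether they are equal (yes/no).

u ∨ v = z, so q ∧ (u ∨ v) = s ∧ z = z.
q ∧ u = o and q ∧ v = z, so (q ∧ u) ∨ (q ∧ v) = o ∨ z = z.
Equal: yes.

z; z; yes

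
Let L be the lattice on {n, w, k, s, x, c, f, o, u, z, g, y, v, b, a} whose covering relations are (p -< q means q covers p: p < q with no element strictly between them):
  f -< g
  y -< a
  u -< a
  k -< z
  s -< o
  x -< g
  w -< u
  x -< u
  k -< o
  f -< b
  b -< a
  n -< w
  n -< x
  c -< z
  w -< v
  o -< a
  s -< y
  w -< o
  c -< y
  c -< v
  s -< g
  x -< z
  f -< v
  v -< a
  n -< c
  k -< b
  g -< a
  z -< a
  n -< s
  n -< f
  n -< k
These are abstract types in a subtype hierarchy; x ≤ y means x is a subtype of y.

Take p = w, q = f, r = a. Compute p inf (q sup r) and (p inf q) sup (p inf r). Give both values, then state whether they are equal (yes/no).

q sup r = a, so p inf (q sup r) = w inf a = w.
p inf q = n and p inf r = w, so (p inf q) sup (p inf r) = n sup w = w.
Equal: yes.

w; w; yes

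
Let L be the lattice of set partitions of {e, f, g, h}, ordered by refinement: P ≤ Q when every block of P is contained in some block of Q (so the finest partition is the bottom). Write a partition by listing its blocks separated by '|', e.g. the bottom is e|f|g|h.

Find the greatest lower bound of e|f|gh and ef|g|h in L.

Common lower bounds of {e|f|gh, ef|g|h}: e|f|g|h.
The greatest among these is e|f|g|h.

e|f|g|h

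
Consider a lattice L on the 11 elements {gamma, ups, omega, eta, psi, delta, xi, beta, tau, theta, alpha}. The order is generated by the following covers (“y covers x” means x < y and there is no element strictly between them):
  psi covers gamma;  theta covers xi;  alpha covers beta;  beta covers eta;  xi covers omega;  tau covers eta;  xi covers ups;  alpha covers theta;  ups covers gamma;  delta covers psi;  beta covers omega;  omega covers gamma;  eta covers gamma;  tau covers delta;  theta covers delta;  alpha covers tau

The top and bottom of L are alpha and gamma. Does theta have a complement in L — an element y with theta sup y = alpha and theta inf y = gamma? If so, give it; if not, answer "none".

eta

Need y with theta ∨ y = alpha and theta ∧ y = gamma.
Checking each element gives: eta.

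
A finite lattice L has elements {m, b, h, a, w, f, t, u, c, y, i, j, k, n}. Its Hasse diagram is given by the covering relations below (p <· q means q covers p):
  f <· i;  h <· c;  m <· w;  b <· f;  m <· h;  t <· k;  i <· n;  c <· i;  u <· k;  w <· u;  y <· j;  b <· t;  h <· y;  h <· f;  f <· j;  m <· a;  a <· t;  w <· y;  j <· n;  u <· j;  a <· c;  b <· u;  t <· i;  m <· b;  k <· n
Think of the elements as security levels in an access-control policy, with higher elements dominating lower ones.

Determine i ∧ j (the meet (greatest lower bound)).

Common lower bounds of {i, j}: b, f, h, m.
The greatest among these is f.

f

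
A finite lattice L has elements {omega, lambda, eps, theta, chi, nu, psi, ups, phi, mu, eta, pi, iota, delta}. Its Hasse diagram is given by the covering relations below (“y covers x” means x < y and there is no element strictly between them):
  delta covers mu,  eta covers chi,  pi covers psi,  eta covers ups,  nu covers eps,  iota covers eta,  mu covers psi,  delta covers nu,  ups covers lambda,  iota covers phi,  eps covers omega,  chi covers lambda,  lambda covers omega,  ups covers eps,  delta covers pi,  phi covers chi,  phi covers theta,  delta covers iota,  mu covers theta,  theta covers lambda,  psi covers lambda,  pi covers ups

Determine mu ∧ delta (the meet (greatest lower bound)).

mu

Common lower bounds of {mu, delta}: lambda, mu, omega, psi, theta.
The greatest among these is mu.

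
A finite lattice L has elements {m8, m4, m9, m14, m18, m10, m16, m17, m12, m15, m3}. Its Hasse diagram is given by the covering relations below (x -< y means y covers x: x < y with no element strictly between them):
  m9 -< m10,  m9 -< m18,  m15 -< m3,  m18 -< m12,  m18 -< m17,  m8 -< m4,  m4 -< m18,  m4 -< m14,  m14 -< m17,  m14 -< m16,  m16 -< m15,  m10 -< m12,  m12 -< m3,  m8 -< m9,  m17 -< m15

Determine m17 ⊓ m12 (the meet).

m18

Common lower bounds of {m17, m12}: m18, m4, m8, m9.
The greatest among these is m18.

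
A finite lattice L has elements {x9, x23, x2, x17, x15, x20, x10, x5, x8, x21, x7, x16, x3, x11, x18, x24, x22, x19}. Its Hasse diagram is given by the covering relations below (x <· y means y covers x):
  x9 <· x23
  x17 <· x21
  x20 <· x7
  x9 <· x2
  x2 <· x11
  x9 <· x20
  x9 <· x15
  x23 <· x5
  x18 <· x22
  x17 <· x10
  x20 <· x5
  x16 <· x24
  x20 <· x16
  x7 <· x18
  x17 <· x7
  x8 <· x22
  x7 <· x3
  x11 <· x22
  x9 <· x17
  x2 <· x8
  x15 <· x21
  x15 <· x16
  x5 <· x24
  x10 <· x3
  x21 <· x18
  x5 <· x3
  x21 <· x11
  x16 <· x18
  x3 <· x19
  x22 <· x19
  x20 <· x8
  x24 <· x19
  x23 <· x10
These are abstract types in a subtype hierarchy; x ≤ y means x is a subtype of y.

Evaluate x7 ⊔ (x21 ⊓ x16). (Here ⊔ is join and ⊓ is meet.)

x21 ∧ x16 = x15
x7 ∨ x15 = x18

x18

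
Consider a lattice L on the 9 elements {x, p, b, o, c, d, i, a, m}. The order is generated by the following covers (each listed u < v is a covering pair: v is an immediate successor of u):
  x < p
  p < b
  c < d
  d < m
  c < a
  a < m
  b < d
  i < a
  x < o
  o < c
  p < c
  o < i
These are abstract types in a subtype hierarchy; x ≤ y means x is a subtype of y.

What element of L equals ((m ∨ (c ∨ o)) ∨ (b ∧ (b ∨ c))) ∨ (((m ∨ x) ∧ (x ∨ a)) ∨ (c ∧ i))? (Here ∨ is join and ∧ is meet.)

m

c ∨ o = c
m ∨ c = m
b ∨ c = d
b ∧ d = b
m ∨ b = m
m ∨ x = m
x ∨ a = a
m ∧ a = a
c ∧ i = o
a ∨ o = a
m ∨ a = m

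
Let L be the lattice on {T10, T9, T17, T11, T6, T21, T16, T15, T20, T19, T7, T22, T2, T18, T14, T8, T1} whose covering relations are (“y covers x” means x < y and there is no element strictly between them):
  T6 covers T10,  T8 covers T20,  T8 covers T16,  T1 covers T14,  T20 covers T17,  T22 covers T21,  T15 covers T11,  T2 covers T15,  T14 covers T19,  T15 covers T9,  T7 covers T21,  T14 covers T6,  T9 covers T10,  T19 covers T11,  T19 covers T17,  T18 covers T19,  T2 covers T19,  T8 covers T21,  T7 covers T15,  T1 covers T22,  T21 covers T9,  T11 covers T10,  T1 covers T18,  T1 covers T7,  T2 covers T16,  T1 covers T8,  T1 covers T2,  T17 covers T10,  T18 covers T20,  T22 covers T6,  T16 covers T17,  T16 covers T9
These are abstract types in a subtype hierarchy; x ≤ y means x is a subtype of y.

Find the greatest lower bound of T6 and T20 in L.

Common lower bounds of {T6, T20}: T10.
The greatest among these is T10.

T10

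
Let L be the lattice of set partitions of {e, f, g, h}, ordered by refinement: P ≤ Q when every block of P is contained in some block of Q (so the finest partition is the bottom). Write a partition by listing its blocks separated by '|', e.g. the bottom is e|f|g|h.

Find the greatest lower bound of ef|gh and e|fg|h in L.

e|f|g|h

The meet (common refinement) of ef|gh and e|fg|h intersects blocks pairwise, giving e|f|g|h.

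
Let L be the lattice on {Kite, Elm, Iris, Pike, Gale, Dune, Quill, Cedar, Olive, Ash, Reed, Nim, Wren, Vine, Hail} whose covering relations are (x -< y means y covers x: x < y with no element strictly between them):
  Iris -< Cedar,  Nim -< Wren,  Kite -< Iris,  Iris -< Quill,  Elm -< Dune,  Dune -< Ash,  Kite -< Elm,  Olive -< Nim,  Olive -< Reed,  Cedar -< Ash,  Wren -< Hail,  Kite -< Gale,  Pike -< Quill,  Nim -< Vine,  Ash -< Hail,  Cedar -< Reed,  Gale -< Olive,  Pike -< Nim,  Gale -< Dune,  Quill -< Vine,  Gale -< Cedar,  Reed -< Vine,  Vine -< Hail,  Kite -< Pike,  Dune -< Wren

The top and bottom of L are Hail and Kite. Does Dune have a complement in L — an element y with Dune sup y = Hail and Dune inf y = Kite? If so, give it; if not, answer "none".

Quill

Need y with Dune ∨ y = Hail and Dune ∧ y = Kite.
Checking each element gives: Quill.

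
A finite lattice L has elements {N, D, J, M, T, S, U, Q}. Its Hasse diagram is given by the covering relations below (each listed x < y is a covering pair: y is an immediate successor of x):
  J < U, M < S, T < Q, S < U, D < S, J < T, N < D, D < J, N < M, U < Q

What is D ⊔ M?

S

Common upper bounds of {D, M}: Q, S, U.
The least among these is S.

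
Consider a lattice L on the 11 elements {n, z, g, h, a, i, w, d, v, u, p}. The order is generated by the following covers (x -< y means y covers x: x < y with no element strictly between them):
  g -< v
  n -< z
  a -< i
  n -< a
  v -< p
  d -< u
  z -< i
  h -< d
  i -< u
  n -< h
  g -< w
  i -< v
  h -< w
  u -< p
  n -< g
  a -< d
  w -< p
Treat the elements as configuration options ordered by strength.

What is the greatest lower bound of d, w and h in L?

h

Common lower bounds of {d, w, h}: h, n.
The greatest among these is h.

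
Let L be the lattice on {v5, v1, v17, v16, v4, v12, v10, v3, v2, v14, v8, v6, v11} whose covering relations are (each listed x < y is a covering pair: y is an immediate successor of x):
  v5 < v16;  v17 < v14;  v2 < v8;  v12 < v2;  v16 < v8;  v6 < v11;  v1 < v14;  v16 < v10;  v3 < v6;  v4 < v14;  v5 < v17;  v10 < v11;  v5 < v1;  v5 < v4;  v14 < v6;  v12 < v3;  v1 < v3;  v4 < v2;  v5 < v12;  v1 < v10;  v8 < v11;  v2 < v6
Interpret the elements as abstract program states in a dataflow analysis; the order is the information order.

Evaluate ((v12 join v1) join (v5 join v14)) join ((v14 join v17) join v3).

v6

v12 ∨ v1 = v3
v5 ∨ v14 = v14
v3 ∨ v14 = v6
v14 ∨ v17 = v14
v14 ∨ v3 = v6
v6 ∨ v6 = v6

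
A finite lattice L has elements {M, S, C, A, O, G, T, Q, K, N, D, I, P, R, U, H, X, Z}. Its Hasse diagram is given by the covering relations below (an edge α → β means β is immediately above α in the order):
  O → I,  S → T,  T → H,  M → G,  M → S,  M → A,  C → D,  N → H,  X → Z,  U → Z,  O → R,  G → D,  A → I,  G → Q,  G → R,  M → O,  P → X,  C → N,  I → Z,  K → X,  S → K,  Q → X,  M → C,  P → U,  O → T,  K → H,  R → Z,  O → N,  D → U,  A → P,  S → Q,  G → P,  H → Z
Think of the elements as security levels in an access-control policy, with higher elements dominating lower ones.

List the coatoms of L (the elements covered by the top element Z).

H, I, R, U, X

The coatoms are exactly the elements covered by Z: H, I, R, U, X.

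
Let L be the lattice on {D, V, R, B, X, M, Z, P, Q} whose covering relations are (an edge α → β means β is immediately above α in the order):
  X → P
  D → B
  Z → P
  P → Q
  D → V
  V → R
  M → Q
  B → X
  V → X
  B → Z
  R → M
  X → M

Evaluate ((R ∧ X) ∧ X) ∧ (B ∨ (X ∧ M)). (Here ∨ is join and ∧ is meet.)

V

R ∧ X = V
V ∧ X = V
X ∧ M = X
B ∨ X = X
V ∧ X = V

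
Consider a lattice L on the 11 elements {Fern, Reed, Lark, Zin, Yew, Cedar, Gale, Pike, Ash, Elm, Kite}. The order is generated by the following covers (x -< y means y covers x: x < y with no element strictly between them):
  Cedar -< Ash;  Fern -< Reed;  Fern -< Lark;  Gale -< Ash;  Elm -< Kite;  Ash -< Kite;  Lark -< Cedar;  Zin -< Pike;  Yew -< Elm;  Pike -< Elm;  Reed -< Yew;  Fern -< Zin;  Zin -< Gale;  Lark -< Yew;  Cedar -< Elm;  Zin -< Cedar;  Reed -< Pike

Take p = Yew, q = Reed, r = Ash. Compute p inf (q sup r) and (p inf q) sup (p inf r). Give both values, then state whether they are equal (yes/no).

Yew; Yew; yes

q sup r = Kite, so p inf (q sup r) = Yew inf Kite = Yew.
p inf q = Reed and p inf r = Lark, so (p inf q) sup (p inf r) = Reed sup Lark = Yew.
Equal: yes.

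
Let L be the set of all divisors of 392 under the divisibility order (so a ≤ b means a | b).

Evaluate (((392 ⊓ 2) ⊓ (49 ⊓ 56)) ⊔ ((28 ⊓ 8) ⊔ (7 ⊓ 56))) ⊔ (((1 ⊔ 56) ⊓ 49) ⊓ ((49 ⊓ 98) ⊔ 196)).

28

392 ∧ 2 = 2
49 ∧ 56 = 7
2 ∧ 7 = 1
28 ∧ 8 = 4
7 ∧ 56 = 7
4 ∨ 7 = 28
1 ∨ 28 = 28
1 ∨ 56 = 56
56 ∧ 49 = 7
49 ∧ 98 = 49
49 ∨ 196 = 196
7 ∧ 196 = 7
28 ∨ 7 = 28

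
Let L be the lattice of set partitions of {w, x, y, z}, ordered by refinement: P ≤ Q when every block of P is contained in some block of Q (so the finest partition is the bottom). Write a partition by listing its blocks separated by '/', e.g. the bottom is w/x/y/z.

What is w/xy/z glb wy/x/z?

The meet (common refinement) of w/xy/z and wy/x/z intersects blocks pairwise, giving w/x/y/z.

w/x/y/z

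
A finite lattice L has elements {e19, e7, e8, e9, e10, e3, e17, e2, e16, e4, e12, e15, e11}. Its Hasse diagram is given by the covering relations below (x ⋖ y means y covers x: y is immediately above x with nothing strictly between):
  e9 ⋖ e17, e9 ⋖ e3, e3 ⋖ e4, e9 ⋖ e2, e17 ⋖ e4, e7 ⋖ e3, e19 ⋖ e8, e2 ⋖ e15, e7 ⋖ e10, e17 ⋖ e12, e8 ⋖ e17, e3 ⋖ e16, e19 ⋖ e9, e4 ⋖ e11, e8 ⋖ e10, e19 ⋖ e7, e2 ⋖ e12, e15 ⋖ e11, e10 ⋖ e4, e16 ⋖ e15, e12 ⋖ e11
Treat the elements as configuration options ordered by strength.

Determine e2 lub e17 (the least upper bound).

e12

Common upper bounds of {e2, e17}: e11, e12.
The least among these is e12.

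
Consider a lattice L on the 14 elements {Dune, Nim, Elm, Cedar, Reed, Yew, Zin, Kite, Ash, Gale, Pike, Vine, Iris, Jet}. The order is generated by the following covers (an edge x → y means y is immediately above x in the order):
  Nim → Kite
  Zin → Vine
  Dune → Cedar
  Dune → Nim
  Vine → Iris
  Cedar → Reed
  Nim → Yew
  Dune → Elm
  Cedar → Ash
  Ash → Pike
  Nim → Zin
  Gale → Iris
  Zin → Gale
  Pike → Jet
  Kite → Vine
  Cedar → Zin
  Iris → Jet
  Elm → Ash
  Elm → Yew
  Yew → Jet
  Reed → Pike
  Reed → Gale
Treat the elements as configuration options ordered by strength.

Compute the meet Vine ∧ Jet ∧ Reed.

Common lower bounds of {Vine, Jet, Reed}: Cedar, Dune.
The greatest among these is Cedar.

Cedar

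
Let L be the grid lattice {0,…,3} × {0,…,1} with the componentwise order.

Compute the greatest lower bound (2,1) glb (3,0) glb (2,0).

(2,0)

Common lower bounds of {(2,1), (3,0), (2,0)}: (0,0), (1,0), (2,0).
The greatest among these is (2,0).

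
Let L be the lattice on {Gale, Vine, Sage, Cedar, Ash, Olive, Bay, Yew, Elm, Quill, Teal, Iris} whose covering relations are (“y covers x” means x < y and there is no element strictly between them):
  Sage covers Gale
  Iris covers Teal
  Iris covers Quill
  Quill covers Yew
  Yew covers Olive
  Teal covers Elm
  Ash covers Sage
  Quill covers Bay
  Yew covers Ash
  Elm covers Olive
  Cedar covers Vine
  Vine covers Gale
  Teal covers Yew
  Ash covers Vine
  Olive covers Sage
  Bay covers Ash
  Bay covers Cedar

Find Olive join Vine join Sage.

Common upper bounds of {Olive, Vine, Sage}: Iris, Quill, Teal, Yew.
The least among these is Yew.

Yew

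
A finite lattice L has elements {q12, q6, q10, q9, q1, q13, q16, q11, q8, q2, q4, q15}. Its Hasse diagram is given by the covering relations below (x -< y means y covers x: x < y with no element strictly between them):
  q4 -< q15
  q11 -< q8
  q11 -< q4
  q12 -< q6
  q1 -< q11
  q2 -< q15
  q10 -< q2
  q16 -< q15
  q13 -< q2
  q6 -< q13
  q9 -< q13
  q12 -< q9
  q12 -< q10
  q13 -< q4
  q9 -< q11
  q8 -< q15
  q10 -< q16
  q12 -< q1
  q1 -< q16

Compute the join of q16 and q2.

Common upper bounds of {q16, q2}: q15.
The least among these is q15.

q15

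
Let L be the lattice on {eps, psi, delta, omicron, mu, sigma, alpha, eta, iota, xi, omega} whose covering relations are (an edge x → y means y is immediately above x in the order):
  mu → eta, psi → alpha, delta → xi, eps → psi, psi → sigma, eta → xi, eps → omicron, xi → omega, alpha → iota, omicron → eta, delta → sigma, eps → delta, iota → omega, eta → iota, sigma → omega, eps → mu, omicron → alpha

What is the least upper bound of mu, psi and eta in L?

iota

Common upper bounds of {mu, psi, eta}: iota, omega.
The least among these is iota.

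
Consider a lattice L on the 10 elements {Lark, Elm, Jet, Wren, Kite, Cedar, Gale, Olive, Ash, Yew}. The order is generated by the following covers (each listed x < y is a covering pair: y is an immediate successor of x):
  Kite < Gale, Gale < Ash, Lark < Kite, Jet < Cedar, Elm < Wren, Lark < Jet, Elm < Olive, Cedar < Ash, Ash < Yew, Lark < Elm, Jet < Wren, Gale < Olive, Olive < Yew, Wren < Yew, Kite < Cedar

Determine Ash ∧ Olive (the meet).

Common lower bounds of {Ash, Olive}: Gale, Kite, Lark.
The greatest among these is Gale.

Gale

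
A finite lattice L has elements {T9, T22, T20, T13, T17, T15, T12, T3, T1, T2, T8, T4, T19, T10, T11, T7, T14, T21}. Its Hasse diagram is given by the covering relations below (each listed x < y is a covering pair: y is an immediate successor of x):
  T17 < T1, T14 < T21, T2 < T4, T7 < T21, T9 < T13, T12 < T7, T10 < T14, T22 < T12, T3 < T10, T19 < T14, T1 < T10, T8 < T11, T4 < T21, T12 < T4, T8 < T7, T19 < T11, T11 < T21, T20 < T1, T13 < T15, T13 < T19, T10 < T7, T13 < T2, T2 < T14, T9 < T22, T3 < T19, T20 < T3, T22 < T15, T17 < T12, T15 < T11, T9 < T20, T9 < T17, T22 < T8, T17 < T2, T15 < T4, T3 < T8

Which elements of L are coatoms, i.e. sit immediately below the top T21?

The coatoms are exactly the elements covered by T21: T11, T14, T4, T7.

T11, T14, T4, T7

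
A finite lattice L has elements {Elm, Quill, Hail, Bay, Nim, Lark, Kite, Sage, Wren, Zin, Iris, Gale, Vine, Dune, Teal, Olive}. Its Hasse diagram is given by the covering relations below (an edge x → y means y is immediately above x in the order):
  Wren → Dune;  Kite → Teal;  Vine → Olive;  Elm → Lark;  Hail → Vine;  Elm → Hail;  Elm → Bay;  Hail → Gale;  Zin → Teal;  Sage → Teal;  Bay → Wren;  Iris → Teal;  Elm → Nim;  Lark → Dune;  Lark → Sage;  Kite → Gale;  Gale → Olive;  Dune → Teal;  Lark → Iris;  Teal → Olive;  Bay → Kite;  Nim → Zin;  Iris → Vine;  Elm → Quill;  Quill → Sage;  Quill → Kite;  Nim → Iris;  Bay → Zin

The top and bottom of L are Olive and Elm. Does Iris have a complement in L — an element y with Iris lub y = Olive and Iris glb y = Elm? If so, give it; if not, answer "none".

Need y with Iris ∨ y = Olive and Iris ∧ y = Elm.
Checking each element gives: Gale.

Gale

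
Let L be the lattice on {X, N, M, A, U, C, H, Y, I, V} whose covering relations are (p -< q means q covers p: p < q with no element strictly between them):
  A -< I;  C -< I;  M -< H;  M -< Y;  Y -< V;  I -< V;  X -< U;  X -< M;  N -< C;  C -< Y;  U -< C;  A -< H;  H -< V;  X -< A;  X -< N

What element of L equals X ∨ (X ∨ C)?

C

X ∨ C = C
X ∨ C = C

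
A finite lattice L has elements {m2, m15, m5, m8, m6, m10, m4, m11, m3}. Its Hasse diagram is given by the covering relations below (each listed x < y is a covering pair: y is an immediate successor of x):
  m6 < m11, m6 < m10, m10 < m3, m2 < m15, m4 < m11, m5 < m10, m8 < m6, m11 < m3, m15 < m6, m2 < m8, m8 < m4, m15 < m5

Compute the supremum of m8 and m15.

Common upper bounds of {m8, m15}: m10, m11, m3, m6.
The least among these is m6.

m6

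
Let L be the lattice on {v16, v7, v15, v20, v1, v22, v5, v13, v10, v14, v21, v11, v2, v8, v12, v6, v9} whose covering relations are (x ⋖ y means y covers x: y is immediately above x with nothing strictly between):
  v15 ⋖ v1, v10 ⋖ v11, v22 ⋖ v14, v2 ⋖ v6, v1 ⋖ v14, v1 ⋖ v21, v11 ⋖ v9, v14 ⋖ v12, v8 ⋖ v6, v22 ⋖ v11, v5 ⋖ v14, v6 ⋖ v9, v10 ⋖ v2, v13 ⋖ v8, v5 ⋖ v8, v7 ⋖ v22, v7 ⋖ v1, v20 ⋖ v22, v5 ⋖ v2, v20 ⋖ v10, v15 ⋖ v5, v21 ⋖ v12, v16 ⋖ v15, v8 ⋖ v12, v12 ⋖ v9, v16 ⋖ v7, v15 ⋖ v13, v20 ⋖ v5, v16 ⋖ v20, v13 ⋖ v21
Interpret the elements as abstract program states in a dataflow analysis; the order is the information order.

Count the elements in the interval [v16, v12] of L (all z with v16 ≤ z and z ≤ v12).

12

The interval [v16, v12] = {v1, v12, v13, v14, v15, v16, v20, v21, v22, v5, v7, v8}, which has 12 elements.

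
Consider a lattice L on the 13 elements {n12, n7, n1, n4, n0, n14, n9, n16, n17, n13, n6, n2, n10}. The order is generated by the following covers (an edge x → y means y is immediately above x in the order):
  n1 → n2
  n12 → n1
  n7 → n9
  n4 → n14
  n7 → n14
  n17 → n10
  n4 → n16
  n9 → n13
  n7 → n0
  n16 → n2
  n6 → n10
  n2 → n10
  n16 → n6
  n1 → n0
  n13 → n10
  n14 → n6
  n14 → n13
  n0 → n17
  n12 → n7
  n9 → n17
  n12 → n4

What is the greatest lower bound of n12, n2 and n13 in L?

Common lower bounds of {n12, n2, n13}: n12.
The greatest among these is n12.

n12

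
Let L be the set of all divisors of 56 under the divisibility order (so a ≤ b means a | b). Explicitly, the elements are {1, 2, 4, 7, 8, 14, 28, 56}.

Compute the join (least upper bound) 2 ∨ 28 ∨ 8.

In the divisibility order, the join is the least common multiple: lcm(2, 28, 8) = 56.

56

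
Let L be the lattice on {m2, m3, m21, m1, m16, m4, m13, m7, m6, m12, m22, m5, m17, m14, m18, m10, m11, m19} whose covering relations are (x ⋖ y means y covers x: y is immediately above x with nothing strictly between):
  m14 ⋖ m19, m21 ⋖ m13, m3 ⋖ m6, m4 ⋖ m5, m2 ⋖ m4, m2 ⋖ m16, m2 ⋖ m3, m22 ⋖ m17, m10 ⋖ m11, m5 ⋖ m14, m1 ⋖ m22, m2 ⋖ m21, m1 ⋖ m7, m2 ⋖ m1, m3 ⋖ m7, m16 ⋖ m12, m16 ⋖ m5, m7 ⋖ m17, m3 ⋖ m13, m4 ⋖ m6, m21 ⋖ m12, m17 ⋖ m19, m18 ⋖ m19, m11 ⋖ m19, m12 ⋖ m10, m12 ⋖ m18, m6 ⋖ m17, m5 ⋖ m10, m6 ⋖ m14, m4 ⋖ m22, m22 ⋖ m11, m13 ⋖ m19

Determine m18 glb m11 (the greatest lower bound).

Common lower bounds of {m18, m11}: m12, m16, m2, m21.
The greatest among these is m12.

m12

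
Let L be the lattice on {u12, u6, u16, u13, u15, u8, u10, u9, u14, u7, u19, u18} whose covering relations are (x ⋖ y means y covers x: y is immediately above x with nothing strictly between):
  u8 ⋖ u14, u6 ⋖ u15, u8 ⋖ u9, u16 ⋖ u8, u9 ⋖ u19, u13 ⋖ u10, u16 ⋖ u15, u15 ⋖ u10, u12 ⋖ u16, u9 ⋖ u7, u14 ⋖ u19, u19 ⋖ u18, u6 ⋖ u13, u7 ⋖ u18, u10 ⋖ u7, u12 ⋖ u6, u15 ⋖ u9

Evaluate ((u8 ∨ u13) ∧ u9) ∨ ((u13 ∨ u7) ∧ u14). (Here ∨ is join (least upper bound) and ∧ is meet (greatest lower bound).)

u9

u8 ∨ u13 = u7
u7 ∧ u9 = u9
u13 ∨ u7 = u7
u7 ∧ u14 = u8
u9 ∨ u8 = u9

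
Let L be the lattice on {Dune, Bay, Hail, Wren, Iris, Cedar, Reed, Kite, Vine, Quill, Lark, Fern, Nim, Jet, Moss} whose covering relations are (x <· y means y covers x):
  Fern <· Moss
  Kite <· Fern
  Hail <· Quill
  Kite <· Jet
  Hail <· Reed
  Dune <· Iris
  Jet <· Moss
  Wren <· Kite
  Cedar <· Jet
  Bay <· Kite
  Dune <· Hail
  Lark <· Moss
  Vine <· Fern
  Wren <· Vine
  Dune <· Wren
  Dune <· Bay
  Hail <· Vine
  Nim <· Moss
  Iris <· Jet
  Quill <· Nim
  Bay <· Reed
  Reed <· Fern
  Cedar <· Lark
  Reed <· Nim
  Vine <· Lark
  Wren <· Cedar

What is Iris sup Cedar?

Common upper bounds of {Iris, Cedar}: Jet, Moss.
The least among these is Jet.

Jet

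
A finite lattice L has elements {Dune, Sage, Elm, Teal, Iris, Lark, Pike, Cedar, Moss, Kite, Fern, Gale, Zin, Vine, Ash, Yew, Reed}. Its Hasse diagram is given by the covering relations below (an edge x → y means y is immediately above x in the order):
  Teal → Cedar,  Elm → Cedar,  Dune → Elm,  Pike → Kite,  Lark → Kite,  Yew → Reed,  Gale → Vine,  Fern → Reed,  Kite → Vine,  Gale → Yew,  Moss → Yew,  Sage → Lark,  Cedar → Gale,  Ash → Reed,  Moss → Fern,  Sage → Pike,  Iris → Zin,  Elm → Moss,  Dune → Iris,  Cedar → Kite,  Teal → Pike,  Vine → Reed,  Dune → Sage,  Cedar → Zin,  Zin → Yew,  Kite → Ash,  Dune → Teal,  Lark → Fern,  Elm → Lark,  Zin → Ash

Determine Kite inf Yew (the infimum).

Common lower bounds of {Kite, Yew}: Cedar, Dune, Elm, Teal.
The greatest among these is Cedar.

Cedar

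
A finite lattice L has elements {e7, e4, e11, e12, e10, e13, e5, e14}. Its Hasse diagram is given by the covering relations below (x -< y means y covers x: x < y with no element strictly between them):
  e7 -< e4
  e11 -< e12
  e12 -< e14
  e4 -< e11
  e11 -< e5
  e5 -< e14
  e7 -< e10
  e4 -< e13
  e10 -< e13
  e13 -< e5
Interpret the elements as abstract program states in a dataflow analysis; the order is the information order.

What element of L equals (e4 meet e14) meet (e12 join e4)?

e4

e4 ∧ e14 = e4
e12 ∨ e4 = e12
e4 ∧ e12 = e4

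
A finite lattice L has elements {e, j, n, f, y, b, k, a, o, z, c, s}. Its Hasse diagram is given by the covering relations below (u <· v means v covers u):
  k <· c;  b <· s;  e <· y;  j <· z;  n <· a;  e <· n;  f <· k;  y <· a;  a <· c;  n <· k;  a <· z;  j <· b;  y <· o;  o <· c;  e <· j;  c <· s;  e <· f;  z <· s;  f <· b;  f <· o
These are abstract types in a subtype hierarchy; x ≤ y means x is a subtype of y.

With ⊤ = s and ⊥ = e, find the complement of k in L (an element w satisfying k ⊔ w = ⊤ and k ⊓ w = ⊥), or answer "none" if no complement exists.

j

Need w with k ∨ w = s and k ∧ w = e.
Checking each element gives: j.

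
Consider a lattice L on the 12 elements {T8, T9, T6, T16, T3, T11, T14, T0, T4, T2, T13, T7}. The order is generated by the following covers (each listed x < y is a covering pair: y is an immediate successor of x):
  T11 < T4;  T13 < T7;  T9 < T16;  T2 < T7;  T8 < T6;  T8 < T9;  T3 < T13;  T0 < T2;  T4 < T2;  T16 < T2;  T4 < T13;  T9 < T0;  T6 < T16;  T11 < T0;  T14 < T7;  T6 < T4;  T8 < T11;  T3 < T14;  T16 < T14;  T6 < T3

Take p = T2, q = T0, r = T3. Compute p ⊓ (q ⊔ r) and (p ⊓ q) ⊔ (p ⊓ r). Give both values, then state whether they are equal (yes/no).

q ⊔ r = T7, so p ⊓ (q ⊔ r) = T2 ⊓ T7 = T2.
p ⊓ q = T0 and p ⊓ r = T6, so (p ⊓ q) ⊔ (p ⊓ r) = T0 ⊔ T6 = T2.
Equal: yes.

T2; T2; yes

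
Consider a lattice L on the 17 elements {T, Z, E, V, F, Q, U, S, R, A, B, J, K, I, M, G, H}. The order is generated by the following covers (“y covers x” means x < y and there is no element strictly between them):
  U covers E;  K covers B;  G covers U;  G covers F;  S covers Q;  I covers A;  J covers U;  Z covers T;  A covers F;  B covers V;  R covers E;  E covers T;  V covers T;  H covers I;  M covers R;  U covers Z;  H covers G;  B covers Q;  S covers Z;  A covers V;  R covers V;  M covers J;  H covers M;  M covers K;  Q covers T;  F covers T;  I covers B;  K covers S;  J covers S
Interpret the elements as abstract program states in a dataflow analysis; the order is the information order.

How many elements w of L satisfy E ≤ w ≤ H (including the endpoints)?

7

The interval [E, H] = {E, G, H, J, M, R, U}, which has 7 elements.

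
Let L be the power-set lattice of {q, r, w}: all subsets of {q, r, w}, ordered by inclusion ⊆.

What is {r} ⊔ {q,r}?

{q,r}

Under ⊆, join is union: {r} ∪ {q,r} = {q,r}.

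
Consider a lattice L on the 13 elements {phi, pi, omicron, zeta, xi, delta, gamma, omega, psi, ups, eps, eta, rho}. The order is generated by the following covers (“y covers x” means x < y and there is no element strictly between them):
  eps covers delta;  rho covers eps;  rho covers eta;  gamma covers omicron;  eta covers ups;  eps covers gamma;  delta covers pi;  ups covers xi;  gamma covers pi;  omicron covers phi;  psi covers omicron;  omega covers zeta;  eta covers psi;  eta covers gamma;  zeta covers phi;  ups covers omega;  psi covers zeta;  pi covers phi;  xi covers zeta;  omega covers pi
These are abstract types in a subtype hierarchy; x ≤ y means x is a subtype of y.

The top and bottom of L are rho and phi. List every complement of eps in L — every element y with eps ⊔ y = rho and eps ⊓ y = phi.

xi, zeta

Need y with eps ∨ y = rho and eps ∧ y = phi.
Checking each element gives: xi, zeta.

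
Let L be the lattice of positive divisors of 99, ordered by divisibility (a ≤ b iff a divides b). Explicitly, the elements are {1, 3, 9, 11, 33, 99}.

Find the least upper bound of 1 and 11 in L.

11

In the divisibility order, the join is the least common multiple: lcm(1, 11) = 11.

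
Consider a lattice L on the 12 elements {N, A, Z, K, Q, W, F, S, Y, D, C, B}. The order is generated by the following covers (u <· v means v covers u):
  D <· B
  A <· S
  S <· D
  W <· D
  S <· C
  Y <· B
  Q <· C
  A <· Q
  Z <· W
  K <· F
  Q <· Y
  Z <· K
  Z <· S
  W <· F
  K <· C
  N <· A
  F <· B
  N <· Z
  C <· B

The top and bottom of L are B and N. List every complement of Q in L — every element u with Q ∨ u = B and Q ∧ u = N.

F, W

Need u with Q ∨ u = B and Q ∧ u = N.
Checking each element gives: F, W.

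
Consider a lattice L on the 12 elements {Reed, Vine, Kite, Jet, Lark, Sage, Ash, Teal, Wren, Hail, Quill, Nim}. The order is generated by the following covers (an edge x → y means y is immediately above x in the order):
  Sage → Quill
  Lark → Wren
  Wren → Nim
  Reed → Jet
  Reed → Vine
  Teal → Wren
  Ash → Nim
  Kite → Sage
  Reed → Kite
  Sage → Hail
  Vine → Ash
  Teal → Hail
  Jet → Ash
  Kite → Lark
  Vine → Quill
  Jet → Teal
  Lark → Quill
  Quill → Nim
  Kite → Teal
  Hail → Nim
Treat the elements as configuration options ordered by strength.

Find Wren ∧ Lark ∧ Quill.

Common lower bounds of {Wren, Lark, Quill}: Kite, Lark, Reed.
The greatest among these is Lark.

Lark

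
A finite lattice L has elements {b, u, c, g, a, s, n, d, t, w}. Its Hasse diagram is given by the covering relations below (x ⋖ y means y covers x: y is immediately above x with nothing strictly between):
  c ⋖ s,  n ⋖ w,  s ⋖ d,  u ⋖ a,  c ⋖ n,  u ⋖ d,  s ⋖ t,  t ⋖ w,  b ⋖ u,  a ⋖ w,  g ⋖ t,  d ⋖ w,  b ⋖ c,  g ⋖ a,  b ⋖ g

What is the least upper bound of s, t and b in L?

t

Common upper bounds of {s, t, b}: t, w.
The least among these is t.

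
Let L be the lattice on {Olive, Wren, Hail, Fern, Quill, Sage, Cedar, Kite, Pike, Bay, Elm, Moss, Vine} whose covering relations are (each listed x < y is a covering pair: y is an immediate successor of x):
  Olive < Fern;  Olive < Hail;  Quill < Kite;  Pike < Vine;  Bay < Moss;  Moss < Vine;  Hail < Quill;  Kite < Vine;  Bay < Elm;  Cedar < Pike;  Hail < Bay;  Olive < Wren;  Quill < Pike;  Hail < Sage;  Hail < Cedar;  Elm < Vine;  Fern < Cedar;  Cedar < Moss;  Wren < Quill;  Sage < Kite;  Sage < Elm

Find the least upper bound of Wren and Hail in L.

Common upper bounds of {Wren, Hail}: Kite, Pike, Quill, Vine.
The least among these is Quill.

Quill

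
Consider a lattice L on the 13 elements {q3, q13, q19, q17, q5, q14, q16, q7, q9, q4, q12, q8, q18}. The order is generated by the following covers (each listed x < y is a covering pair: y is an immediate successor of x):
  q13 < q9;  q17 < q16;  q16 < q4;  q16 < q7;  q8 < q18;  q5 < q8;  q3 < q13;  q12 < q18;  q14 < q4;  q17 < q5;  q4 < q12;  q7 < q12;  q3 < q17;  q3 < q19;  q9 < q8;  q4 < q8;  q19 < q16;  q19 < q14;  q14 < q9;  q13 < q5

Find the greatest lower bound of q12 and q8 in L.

Common lower bounds of {q12, q8}: q14, q16, q17, q19, q3, q4.
The greatest among these is q4.

q4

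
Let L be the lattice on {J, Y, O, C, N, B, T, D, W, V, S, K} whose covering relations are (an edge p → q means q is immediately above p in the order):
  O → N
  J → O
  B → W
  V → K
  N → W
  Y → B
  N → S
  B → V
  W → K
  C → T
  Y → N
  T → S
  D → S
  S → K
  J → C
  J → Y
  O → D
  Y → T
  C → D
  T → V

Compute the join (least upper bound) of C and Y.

T

Common upper bounds of {C, Y}: K, S, T, V.
The least among these is T.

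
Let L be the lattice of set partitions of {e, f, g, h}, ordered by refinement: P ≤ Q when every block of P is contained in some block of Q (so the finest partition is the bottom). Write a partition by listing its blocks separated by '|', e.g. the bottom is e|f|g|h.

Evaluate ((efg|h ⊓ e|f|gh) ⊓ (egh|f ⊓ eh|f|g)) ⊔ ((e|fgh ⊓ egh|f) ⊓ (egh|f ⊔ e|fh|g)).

efg|h ∧ e|f|gh = e|f|g|h
egh|f ∧ eh|f|g = eh|f|g
e|f|g|h ∧ eh|f|g = e|f|g|h
e|fgh ∧ egh|f = e|f|gh
egh|f ∨ e|fh|g = efgh
e|f|gh ∧ efgh = e|f|gh
e|f|g|h ∨ e|f|gh = e|f|gh

e|f|gh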